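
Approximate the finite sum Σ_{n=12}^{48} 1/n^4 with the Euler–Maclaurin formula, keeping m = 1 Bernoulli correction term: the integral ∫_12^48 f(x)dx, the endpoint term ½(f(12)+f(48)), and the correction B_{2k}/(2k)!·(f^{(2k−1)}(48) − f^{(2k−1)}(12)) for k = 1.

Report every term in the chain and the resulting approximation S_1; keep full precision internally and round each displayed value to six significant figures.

The integral term ∫_12^48 1/x^4 dx = 0.000189887.
Endpoint term: (f(12) + f(48))/2 = (4.82253e-05 + 1.88380e-07)/2 = 2.42068e-05.
Running total after boundary: 0.000214094.
k=1: B_{2}/(2)! × [f^{(1)}(48) − f^{(1)}(12)] = 1/12 × (-1.56983e-08 − (-1.60751e-05)) = 1.33828e-06.

S_1 ≈ 0.000215432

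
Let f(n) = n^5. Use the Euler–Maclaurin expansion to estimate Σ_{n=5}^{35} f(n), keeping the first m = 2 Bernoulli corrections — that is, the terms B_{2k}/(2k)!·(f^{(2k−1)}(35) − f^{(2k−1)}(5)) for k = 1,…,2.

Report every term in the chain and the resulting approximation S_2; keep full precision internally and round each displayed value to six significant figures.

∫_5^35 x^5 dx evaluates to 3.06375e+08.
½[f(5) + f(35)] = ½[3125.00 + 5.25219e+07] = 2.62625e+07.
So far: 3.32638e+08.
Order-1 term: 1/12 · (7.50312e+06 − 3125.00) = 625000.
Running total after k=1: 3.33262e+08.
Order-2 term: −1/720 · (73500.0 − 1500.00) = -100.000.

S_2 ≈ 3.33262e+08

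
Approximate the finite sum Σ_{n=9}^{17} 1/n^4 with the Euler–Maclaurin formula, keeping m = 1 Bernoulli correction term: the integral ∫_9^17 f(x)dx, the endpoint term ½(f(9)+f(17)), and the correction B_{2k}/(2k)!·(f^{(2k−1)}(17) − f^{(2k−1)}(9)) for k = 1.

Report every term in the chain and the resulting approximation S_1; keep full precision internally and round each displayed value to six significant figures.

Integral: ∫_9^17 1/x^4 dx = 0.000389400.
½[f(9) + f(17)] = ½[0.000152416 + 1.19730e-05] = 8.21944e-05.
Running total after boundary: 0.000471595.
k=1: B_{2}/(2)! × [f^{(1)}(17) − f^{(1)}(9)] = 1/12 × (-2.81719e-06 − (-6.77404e-05)) = 5.41026e-06.

S_1 ≈ 0.000477005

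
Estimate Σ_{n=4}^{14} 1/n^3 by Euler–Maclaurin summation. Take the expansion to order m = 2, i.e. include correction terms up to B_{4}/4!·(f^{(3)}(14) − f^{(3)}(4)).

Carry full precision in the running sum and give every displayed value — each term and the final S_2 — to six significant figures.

S_2 ≈ 0.0376434

Integral: ∫_4^14 1/x^3 dx = 0.0286990.
½[f(4) + f(14)] = ½[0.0156250 + 0.000364431] = 0.00799472.
Integral + boundary = 0.0366937.
Correction k=1: B_{2}/2! · (f^{(1)}(14) − f^{(1)}(4)) = 1/12 · (-7.80925e-05 − (-0.0117188)) = 0.000970055.
Running total after k=1: 0.0376638.
Correction k=2: B_{4}/4! · (f^{(3)}(14) − f^{(3)}(4)) = −1/720 · (-7.96862e-06 − (-0.0146484)) = -2.03340e-05.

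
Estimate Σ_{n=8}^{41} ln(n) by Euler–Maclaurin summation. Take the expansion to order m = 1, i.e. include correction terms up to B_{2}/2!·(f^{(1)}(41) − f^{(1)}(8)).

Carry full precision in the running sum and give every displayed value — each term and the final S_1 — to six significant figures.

S_1 ≈ 105.509

Integral: ∫_8^41 ln(x) dx = 102.621.
Boundary: ½(f(8) + f(41)) = ½(2.07944 + 3.71357) = 2.89651.
Running total after boundary: 105.517.
Correction k=1: B_{2}/2! · (f^{(1)}(41) − f^{(1)}(8)) = 1/12 · (0.0243902 − 0.125000) = -0.00838415.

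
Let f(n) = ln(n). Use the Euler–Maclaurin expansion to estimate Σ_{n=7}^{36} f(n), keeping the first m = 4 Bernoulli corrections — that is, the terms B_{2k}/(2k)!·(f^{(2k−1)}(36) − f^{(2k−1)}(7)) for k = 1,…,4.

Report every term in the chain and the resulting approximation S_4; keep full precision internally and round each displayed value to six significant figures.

S_4 ≈ 89.1404

The integral term ∫_7^36 ln(x) dx = 86.3853.
Endpoint term: (f(7) + f(36))/2 = (1.94591 + 3.58352)/2 = 2.76471.
So far: 89.1500.
Correction k=1: B_{2}/2! · (f^{(1)}(36) − f^{(1)}(7)) = 1/12 · (0.0277778 − 0.142857) = -0.00958995.
Running total after k=1: 89.1404.
Correction k=2: B_{4}/4! · (f^{(3)}(36) − f^{(3)}(7)) = −1/720 · (4.28669e-05 − 0.00583090) = 8.03894e-06.
Running total after k=2: 89.1404.
Correction k=3: B_{6}/6! · (f^{(5)}(36) − f^{(5)}(7)) = 1/30240 · (3.96916e-07 − 0.00142798) = -4.72083e-08.
Running total after k=3: 89.1404.
Correction k=4: B_{8}/8! · (f^{(7)}(36) − f^{(7)}(7)) = −1/1209600 · (9.18787e-09 − 0.000874271) = 7.22770e-10.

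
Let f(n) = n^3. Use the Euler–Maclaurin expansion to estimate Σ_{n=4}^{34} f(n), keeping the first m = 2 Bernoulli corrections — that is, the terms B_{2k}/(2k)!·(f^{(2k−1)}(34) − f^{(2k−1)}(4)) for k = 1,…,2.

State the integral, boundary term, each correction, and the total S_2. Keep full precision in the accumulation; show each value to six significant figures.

The integral term ∫_4^34 x^3 dx = 334020.
Boundary: ½(f(4) + f(34)) = ½(64.0000 + 39304.0) = 19684.0.
Integral + boundary = 353704.
Correction k=1: B_{2}/2! · (f^{(1)}(34) − f^{(1)}(4)) = 1/12 · (3468.00 − 48.0000) = 285.000.
Partial sum through k=1: 353989.
Correction k=2: B_{4}/4! · (f^{(3)}(34) − f^{(3)}(4)) = −1/720 · (6.00000 − 6.00000) = 0.00000.

S_2 ≈ 353989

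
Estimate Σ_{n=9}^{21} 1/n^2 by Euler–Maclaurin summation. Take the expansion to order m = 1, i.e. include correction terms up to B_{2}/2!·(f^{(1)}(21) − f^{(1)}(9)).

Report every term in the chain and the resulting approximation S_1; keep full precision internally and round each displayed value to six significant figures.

S_1 ≈ 0.0710093

Integral: ∫_9^21 1/x^2 dx = 0.0634921.
Boundary: ½(f(9) + f(21)) = ½(0.0123457 + 0.00226757) = 0.00730663.
Integral + boundary = 0.0707987.
k=1: B_{2}/(2)! × [f^{(1)}(21) − f^{(1)}(9)] = 1/12 × (-0.000215959 − (-0.00274348)) = 0.000210627.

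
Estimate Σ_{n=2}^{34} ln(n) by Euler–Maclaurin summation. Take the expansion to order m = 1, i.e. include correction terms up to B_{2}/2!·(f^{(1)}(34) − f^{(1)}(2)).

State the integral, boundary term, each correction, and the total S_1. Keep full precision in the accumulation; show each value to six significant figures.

∫_2^34 ln(x) dx evaluates to 86.5100.
½[f(2) + f(34)] = ½[0.693147 + 3.52636] = 2.10975.
Running total after boundary: 88.6197.
Correction k=1: B_{2}/2! · (f^{(1)}(34) − f^{(1)}(2)) = 1/12 · (0.0294118 − 0.500000) = -0.0392157.

S_1 ≈ 88.5805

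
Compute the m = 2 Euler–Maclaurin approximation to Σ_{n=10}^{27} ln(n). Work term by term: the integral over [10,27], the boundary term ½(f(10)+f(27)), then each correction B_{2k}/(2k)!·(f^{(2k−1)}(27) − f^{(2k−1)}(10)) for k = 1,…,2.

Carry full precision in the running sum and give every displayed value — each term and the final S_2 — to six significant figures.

S_2 ≈ 51.7557

The integral term ∫_10^27 ln(x) dx = 48.9617.
Endpoint term: (f(10) + f(27))/2 = (2.30259 + 3.29584)/2 = 2.79921.
Running total after boundary: 51.7610.
k=1: B_{2}/(2)! × [f^{(1)}(27) − f^{(1)}(10)] = 1/12 × (0.0370370 − 0.100000) = -0.00524691.
Partial sum through k=1: 51.7557.
k=2: B_{4}/(4)! × [f^{(3)}(27) − f^{(3)}(10)] = −1/720 × (0.000101611 − 0.00200000) = 2.63665e-06.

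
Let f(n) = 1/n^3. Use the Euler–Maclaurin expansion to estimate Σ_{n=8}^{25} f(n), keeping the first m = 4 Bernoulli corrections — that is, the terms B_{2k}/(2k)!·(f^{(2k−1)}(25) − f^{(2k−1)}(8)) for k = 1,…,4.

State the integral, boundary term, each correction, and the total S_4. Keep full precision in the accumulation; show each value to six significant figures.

∫_8^25 1/x^3 dx evaluates to 0.00701250.
½[f(8) + f(25)] = ½[0.00195312 + 6.40000e-05] = 0.00100856.
Integral + boundary = 0.00802106.
Correction k=1: B_{2}/2! · (f^{(1)}(25) − f^{(1)}(8)) = 1/12 · (-7.68000e-06 − (-0.000732422)) = 6.03952e-05.
Running total after k=1: 0.00808146.
Correction k=2: B_{4}/4! · (f^{(3)}(25) − f^{(3)}(8)) = −1/720 · (-2.45760e-07 − (-0.000228882)) = -3.17550e-07.
Running total after k=2: 0.00808114.
Correction k=3: B_{6}/6! · (f^{(5)}(25) − f^{(5)}(8)) = 1/30240 · (-1.65151e-08 − (-0.000150204)) = 4.96651e-09.
Running total after k=3: 0.00808115.
Correction k=4: B_{8}/8! · (f^{(7)}(25) − f^{(7)}(8)) = −1/1209600 · (-1.90254e-09 − (-0.000168979)) = -1.39697e-10.

S_4 ≈ 0.00808114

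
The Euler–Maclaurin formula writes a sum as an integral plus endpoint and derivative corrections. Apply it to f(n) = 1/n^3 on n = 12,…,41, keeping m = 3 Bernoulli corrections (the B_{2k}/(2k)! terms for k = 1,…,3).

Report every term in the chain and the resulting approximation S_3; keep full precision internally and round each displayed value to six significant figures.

∫_12^41 1/x^3 dx evaluates to 0.00317478.
Boundary: ½(f(12) + f(41)) = ½(0.000578704 + 1.45094e-05) = 0.000296607.
Integral + boundary = 0.00347139.
Correction k=1: B_{2}/2! · (f^{(1)}(41) − f^{(1)}(12)) = 1/12 · (-1.06166e-06 − (-0.000144676)) = 1.19679e-05.
Running total after k=1: 0.00348335.
Correction k=2: B_{4}/4! · (f^{(3)}(41) − f^{(3)}(12)) = −1/720 · (-1.26313e-08 − (-2.00939e-05)) = -2.78906e-08.
Running total after k=2: 0.00348333.
Correction k=3: B_{6}/6! · (f^{(5)}(41) − f^{(5)}(12)) = 1/30240 · (-3.15595e-10 − (-5.86071e-06)) = 1.93796e-10.

S_3 ≈ 0.00348333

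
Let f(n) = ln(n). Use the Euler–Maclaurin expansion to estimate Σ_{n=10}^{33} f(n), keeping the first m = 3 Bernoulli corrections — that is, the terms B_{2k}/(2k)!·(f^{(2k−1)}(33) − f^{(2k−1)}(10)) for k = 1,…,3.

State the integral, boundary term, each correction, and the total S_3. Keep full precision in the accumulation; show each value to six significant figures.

The integral term ∫_10^33 ln(x) dx = 69.3589.
Boundary: ½(f(10) + f(33)) = ½(2.30259 + 3.49651) = 2.89955.
Running total after boundary: 72.2584.
k=1: B_{2}/(2)! × [f^{(1)}(33) − f^{(1)}(10)] = 1/12 × (0.0303030 − 0.100000) = -0.00580808.
After k=1: 72.2526.
k=2: B_{4}/(4)! × [f^{(3)}(33) − f^{(3)}(10)] = −1/720 × (5.56529e-05 − 0.00200000) = 2.70048e-06.
After k=2: 72.2526.
k=3: B_{6}/(6)! × [f^{(5)}(33) − f^{(5)}(10)] = 1/30240 × (6.13256e-07 − 0.000240000) = -7.91623e-09.

S_3 ≈ 72.2526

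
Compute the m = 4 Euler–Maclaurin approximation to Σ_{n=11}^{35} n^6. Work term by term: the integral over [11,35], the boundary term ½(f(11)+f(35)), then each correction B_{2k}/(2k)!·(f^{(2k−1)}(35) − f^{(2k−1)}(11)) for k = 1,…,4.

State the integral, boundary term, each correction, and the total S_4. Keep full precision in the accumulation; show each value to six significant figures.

S_4 ≈ 1.01347e+10

∫_11^35 x^6 dx evaluates to 9.18854e+09.
½[f(11) + f(35)] = ½[1.77156e+06 + 1.83827e+09] = 9.20019e+08.
So far: 1.01086e+10.
Correction k=1: B_{2}/2! · (f^{(1)}(35) − f^{(1)}(11)) = 1/12 · (3.15131e+08 − 966306) = 2.61804e+07.
After k=1: 1.01347e+10.
Correction k=2: B_{4}/4! · (f^{(3)}(35) − f^{(3)}(11)) = −1/720 · (5.14500e+06 − 159720) = -6924.00.
After k=2: 1.01347e+10.
Correction k=3: B_{6}/6! · (f^{(5)}(35) − f^{(5)}(11)) = 1/30240 · (25200.0 − 7920.00) = 0.571429.
After k=3: 1.01347e+10.
Correction k=4: B_{8}/8! · (f^{(7)}(35) − f^{(7)}(11)) = −1/1209600 · (0.00000 − 0.00000) = 0.00000.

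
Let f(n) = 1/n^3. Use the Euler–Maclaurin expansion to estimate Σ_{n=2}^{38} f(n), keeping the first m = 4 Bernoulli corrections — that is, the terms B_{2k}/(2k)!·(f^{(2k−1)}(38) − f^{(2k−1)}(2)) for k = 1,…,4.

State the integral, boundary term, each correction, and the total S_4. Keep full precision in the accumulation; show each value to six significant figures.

S_4 ≈ 0.201665

The integral term ∫_2^38 1/x^3 dx = 0.124654.
Endpoint term: (f(2) + f(38))/2 = (0.125000 + 1.82242e-05)/2 = 0.0625091.
Integral + boundary = 0.187163.
k=1: B_{2}/(2)! × [f^{(1)}(38) − f^{(1)}(2)] = 1/12 × (-1.43876e-06 − (-0.187500)) = 0.0156249.
Running total after k=1: 0.202788.
k=2: B_{4}/(4)! × [f^{(3)}(38) − f^{(3)}(2)] = −1/720 × (-1.99274e-08 − (-0.937500)) = -0.00130208.
Running total after k=2: 0.201486.
k=3: B_{6}/(6)! × [f^{(5)}(38) − f^{(5)}(2)] = 1/30240 × (-5.79605e-10 − (-9.84375)) = 0.000325521.
Running total after k=3: 0.201811.
k=4: B_{8}/(8)! × [f^{(7)}(38) − f^{(7)}(2)] = −1/1209600 × (-2.88999e-11 − (-177.188)) = -0.000146484.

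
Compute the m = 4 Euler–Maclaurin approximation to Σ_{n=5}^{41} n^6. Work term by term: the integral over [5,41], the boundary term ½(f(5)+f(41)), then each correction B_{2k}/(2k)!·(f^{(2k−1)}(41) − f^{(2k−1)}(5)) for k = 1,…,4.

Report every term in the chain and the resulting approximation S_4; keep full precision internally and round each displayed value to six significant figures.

Integral: ∫_5^41 x^6 dx = 2.78220e+10.
½[f(5) + f(41)] = ½[15625.0 + 4.75010e+09] = 2.37506e+09.
Integral + boundary = 3.01971e+10.
Correction k=1: B_{2}/2! · (f^{(1)}(41) − f^{(1)}(5)) = 1/12 · (6.95137e+08 − 18750.0) = 5.79265e+07.
Running total after k=1: 3.02550e+10.
Correction k=2: B_{4}/4! · (f^{(3)}(41) − f^{(3)}(5)) = −1/720 · (8.27052e+06 − 15000.0) = -11466.0.
Running total after k=2: 3.02550e+10.
Correction k=3: B_{6}/6! · (f^{(5)}(41) − f^{(5)}(5)) = 1/30240 · (29520.0 − 3600.00) = 0.857143.
Running total after k=3: 3.02550e+10.
Correction k=4: B_{8}/8! · (f^{(7)}(41) − f^{(7)}(5)) = −1/1209600 · (0.00000 − 0.00000) = 0.00000.

S_4 ≈ 3.02550e+10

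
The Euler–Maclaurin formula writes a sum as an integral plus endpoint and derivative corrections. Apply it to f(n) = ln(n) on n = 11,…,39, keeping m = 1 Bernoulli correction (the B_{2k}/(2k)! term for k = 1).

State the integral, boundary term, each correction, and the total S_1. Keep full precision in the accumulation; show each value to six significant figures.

Integral: ∫_11^39 ln(x) dx = 88.5021.
Endpoint term: (f(11) + f(39))/2 = (2.39790 + 3.66356)/2 = 3.03073.
Running total after boundary: 91.5328.
Order-1 term: 1/12 · (0.0256410 − 0.0909091) = -0.00543901.

S_1 ≈ 91.5273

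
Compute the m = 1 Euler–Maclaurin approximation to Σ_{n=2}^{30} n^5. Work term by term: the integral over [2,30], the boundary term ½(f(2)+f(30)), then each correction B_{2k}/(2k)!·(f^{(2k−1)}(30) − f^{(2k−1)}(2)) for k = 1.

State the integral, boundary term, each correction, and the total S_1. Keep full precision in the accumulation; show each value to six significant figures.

S_1 ≈ 1.33987e+08

∫_2^30 x^5 dx evaluates to 1.21500e+08.
Boundary: ½(f(2) + f(30)) = ½(32.0000 + 2.43000e+07) = 1.21500e+07.
Integral + boundary = 1.33650e+08.
Order-1 term: 1/12 · (4.05000e+06 − 80.0000) = 337493.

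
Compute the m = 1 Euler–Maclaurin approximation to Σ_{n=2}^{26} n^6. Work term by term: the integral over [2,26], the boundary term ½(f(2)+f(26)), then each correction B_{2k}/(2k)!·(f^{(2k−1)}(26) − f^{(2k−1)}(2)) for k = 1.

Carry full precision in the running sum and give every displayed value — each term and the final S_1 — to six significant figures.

Integral: ∫_2^26 x^6 dx = 1.14740e+09.
Endpoint term: (f(2) + f(26))/2 = (64.0000 + 3.08916e+08)/2 = 1.54458e+08.
Running total after boundary: 1.30186e+09.
Order-1 term: 1/12 · (7.12883e+07 − 192.000) = 5.94067e+06.

S_1 ≈ 1.30780e+09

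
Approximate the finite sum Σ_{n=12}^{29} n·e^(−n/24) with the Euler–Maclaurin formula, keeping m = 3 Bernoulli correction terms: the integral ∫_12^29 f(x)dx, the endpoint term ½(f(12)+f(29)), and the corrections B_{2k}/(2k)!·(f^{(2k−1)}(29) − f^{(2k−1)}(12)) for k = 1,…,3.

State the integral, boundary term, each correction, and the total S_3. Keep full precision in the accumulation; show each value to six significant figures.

Integral: ∫_12^29 x·e^(−x/24) dx = 144.103.
½[f(12) + f(29)] = ½[7.27837 + 8.66215] = 7.97026.
Integral + boundary = 152.073.
Correction k=1: B_{2}/2! · (f^{(1)}(29) − f^{(1)}(12)) = 1/12 · (-0.0622281 − 0.303265) = -0.0304578.
Partial sum through k=1: 152.043.
Correction k=2: B_{4}/4! · (f^{(3)}(29) − f^{(3)}(12)) = −1/720 · (0.000929100 − 0.00263251) = 2.36585e-06.
Partial sum through k=2: 152.043.
Correction k=3: B_{6}/6! · (f^{(5)}(29) − f^{(5)}(12)) = 1/30240 · (3.41360e-06 − 8.22660e-06) = -1.59160e-10.

S_3 ≈ 152.043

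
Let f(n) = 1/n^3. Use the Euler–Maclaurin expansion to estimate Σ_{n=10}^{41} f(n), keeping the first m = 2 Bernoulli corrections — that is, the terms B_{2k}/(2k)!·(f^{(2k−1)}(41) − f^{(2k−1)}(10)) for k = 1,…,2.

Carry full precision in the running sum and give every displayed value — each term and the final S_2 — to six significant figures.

Integral: ∫_10^41 1/x^3 dx = 0.00470256.
Boundary: ½(f(10) + f(41)) = ½(0.00100000 + 1.45094e-05) = 0.000507255.
So far: 0.00520981.
k=1: B_{2}/(2)! × [f^{(1)}(41) − f^{(1)}(10)] = 1/12 × (-1.06166e-06 − (-0.000300000)) = 2.49115e-05.
Running total after k=1: 0.00523472.
k=2: B_{4}/(4)! × [f^{(3)}(41) − f^{(3)}(10)] = −1/720 × (-1.26313e-08 − (-6.00000e-05)) = -8.33158e-08.

S_2 ≈ 0.00523464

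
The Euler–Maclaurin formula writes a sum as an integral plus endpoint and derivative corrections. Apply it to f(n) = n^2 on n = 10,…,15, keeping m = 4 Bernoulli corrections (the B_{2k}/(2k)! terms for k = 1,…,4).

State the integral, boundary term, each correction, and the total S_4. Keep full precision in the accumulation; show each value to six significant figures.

S_4 ≈ 955.000

Integral: ∫_10^15 x^2 dx = 791.667.
Endpoint term: (f(10) + f(15))/2 = (100.000 + 225.000)/2 = 162.500.
Running total after boundary: 954.167.
Correction k=1: B_{2}/2! · (f^{(1)}(15) − f^{(1)}(10)) = 1/12 · (30.0000 − 20.0000) = 0.833333.
Running total after k=1: 955.000.
Correction k=2: B_{4}/4! · (f^{(3)}(15) − f^{(3)}(10)) = −1/720 · (0.00000 − 0.00000) = 0.00000.
Running total after k=2: 955.000.
Correction k=3: B_{6}/6! · (f^{(5)}(15) − f^{(5)}(10)) = 1/30240 · (0.00000 − 0.00000) = 0.00000.
Running total after k=3: 955.000.
Correction k=4: B_{8}/8! · (f^{(7)}(15) − f^{(7)}(10)) = −1/1209600 · (0.00000 − 0.00000) = 0.00000.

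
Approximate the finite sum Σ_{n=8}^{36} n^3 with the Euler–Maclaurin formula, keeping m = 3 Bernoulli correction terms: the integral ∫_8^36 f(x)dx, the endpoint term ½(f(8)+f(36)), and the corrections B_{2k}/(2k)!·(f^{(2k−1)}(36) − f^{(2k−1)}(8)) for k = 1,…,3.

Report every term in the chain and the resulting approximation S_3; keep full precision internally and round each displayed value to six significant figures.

S_3 ≈ 442772

The integral term ∫_8^36 x^3 dx = 418880.
Boundary: ½(f(8) + f(36)) = ½(512.000 + 46656.0) = 23584.0.
So far: 442464.
Correction k=1: B_{2}/2! · (f^{(1)}(36) − f^{(1)}(8)) = 1/12 · (3888.00 − 192.000) = 308.000.
After k=1: 442772.
Correction k=2: B_{4}/4! · (f^{(3)}(36) − f^{(3)}(8)) = −1/720 · (6.00000 − 6.00000) = 0.00000.
After k=2: 442772.
Correction k=3: B_{6}/6! · (f^{(5)}(36) − f^{(5)}(8)) = 1/30240 · (0.00000 − 0.00000) = 0.00000.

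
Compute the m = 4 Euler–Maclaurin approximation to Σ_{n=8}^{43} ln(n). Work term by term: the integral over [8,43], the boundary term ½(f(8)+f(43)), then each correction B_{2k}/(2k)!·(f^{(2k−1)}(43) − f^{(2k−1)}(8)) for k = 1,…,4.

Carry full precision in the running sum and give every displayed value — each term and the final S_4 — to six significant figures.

∫_8^43 ln(x) dx evaluates to 110.096.
½[f(8) + f(43)] = ½[2.07944 + 3.76120] = 2.92032.
Integral + boundary = 113.016.
Order-1 term: 1/12 · (0.0232558 − 0.125000) = -0.00847868.
After k=1: 113.008.
Order-2 term: −1/720 · (2.51550e-05 − 0.00390625) = 5.39041e-06.
After k=2: 113.008.
Order-3 term: 1/30240 · (1.63256e-07 − 0.000732422) = -2.42149e-08.
After k=3: 113.008.
Order-4 term: −1/1209600 · (2.64883e-09 − 0.000343323) = 2.83829e-10.

S_4 ≈ 113.008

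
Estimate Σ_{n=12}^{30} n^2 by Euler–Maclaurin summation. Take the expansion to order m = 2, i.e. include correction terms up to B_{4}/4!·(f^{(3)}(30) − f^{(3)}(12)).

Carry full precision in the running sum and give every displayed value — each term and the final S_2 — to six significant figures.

S_2 ≈ 8949.00

∫_12^30 x^2 dx evaluates to 8424.00.
Boundary: ½(f(12) + f(30)) = ½(144.000 + 900.000) = 522.000.
Running total after boundary: 8946.00.
Order-1 term: 1/12 · (60.0000 − 24.0000) = 3.00000.
After k=1: 8949.00.
Order-2 term: −1/720 · (0.00000 − 0.00000) = 0.00000.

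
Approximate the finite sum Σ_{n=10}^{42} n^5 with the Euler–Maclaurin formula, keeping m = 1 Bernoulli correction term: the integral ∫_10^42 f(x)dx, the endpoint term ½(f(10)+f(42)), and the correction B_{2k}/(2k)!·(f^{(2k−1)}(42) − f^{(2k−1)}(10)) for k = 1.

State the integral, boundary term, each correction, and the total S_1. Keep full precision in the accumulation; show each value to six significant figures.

Integral: ∫_10^42 x^5 dx = 9.14672e+08.
½[f(10) + f(42)] = ½[100000 + 1.30691e+08] = 6.53956e+07.
So far: 9.80068e+08.
Order-1 term: 1/12 · (1.55585e+07 − 50000.0) = 1.29237e+06.

S_1 ≈ 9.81360e+08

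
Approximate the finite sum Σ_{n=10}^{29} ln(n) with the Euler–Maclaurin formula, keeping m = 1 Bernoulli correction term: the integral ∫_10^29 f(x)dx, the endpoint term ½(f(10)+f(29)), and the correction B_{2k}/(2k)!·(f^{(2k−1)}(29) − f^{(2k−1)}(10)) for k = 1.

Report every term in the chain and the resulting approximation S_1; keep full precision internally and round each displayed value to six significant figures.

S_1 ≈ 58.4552

∫_10^29 ln(x) dx evaluates to 55.6257.
½[f(10) + f(29)] = ½[2.30259 + 3.36730] = 2.83494.
So far: 58.4607.
Correction k=1: B_{2}/2! · (f^{(1)}(29) − f^{(1)}(10)) = 1/12 · (0.0344828 − 0.100000) = -0.00545977.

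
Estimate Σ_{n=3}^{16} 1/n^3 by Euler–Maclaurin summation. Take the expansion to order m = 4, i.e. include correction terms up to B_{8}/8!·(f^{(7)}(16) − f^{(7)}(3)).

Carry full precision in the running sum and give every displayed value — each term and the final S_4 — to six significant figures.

∫_3^16 1/x^3 dx evaluates to 0.0536024.
½[f(3) + f(16)] = ½[0.0370370 + 0.000244141] = 0.0186406.
Running total after boundary: 0.0722430.
k=1: B_{2}/(2)! × [f^{(1)}(16) − f^{(1)}(3)] = 1/12 × (-4.57764e-05 − (-0.0370370)) = 0.00308261.
Partial sum through k=1: 0.0753256.
k=2: B_{4}/(4)! × [f^{(3)}(16) − f^{(3)}(3)] = −1/720 × (-3.57628e-06 − (-0.0823045)) = -0.000114307.
Partial sum through k=2: 0.0752113.
k=3: B_{6}/(6)! × [f^{(5)}(16) − f^{(5)}(3)] = 1/30240 × (-5.86733e-07 − (-0.384088)) = 1.27013e-05.
Partial sum through k=3: 0.0752240.
k=4: B_{8}/(8)! × [f^{(7)}(16) − f^{(7)}(3)] = −1/1209600 × (-1.65019e-07 − (-3.07270)) = -2.54026e-06.

S_4 ≈ 0.0752215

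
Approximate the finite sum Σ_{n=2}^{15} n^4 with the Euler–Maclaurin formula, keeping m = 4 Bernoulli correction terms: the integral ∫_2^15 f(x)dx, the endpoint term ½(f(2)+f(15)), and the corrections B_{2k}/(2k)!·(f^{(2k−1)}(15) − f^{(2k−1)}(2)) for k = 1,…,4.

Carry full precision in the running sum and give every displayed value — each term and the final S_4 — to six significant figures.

S_4 ≈ 178311

Integral: ∫_2^15 x^4 dx = 151869.
Boundary: ½(f(2) + f(15)) = ½(16.0000 + 50625.0) = 25320.5.
So far: 177189.
Correction k=1: B_{2}/2! · (f^{(1)}(15) − f^{(1)}(2)) = 1/12 · (13500.0 − 32.0000) = 1122.33.
Running total after k=1: 178311.
Correction k=2: B_{4}/4! · (f^{(3)}(15) − f^{(3)}(2)) = −1/720 · (360.000 − 48.0000) = -0.433333.
Running total after k=2: 178311.
Correction k=3: B_{6}/6! · (f^{(5)}(15) − f^{(5)}(2)) = 1/30240 · (0.00000 − 0.00000) = 0.00000.
Running total after k=3: 178311.
Correction k=4: B_{8}/8! · (f^{(7)}(15) − f^{(7)}(2)) = −1/1209600 · (0.00000 − 0.00000) = 0.00000.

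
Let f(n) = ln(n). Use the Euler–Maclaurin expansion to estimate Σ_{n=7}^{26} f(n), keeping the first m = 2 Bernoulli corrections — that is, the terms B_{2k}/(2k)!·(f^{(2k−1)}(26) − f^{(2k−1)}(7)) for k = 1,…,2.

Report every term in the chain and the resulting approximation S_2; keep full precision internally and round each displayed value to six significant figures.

Integral: ∫_7^26 ln(x) dx = 52.0891.
½[f(7) + f(26)] = ½[1.94591 + 3.25810] = 2.60200.
Integral + boundary = 54.6911.
Order-1 term: 1/12 · (0.0384615 − 0.142857) = -0.00869963.
Partial sum through k=1: 54.6824.
Order-2 term: −1/720 · (0.000113792 − 0.00583090) = 7.94043e-06.

S_2 ≈ 54.6825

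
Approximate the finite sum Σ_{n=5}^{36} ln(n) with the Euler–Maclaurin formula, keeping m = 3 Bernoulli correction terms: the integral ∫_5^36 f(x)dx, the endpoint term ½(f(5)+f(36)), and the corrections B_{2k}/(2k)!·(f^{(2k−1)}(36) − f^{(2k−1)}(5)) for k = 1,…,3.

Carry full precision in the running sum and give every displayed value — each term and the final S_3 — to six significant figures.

∫_5^36 ln(x) dx evaluates to 89.9595.
Endpoint term: (f(5) + f(36))/2 = (1.60944 + 3.58352)/2 = 2.59648.
So far: 92.5560.
k=1: B_{2}/(2)! × [f^{(1)}(36) − f^{(1)}(5)] = 1/12 × (0.0277778 − 0.200000) = -0.0143519.
After k=1: 92.5416.
k=2: B_{4}/(4)! × [f^{(3)}(36) − f^{(3)}(5)] = −1/720 × (4.28669e-05 − 0.0160000) = 2.21627e-05.
After k=2: 92.5416.
k=3: B_{6}/(6)! × [f^{(5)}(36) − f^{(5)}(5)] = 1/30240 × (3.96916e-07 − 0.00768000) = -2.53955e-07.

S_3 ≈ 92.5416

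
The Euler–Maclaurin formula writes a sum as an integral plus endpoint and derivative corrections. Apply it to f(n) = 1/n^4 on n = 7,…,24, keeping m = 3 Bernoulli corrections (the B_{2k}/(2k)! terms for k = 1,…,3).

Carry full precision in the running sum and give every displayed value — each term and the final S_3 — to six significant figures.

The integral term ∫_7^24 1/x^4 dx = 0.000947705.
Endpoint term: (f(7) + f(24))/2 = (0.000416493 + 3.01408e-06)/2 = 0.000209754.
So far: 0.00115746.
k=1: B_{2}/(2)! × [f^{(1)}(24) − f^{(1)}(7)] = 1/12 × (-5.02347e-07 − (-0.000237996)) = 1.97911e-05.
Partial sum through k=1: 0.00117725.
k=2: B_{4}/(4)! × [f^{(3)}(24) − f^{(3)}(7)] = −1/720 × (-2.61639e-08 − (-0.000145712)) = -2.02341e-07.
Partial sum through k=2: 0.00117705.
k=3: B_{6}/(6)! × [f^{(5)}(24) − f^{(5)}(7)] = 1/30240 × (-2.54371e-09 − (-0.000166528)) = 5.50679e-09.

S_3 ≈ 0.00117705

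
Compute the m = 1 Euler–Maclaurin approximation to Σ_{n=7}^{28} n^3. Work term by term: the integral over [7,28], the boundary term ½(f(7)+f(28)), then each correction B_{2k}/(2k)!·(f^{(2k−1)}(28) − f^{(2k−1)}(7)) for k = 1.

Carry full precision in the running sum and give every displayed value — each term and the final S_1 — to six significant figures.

S_1 ≈ 164395

Integral: ∫_7^28 x^3 dx = 153064.
½[f(7) + f(28)] = ½[343.000 + 21952.0] = 11147.5.
Integral + boundary = 164211.
Order-1 term: 1/12 · (2352.00 − 147.000) = 183.750.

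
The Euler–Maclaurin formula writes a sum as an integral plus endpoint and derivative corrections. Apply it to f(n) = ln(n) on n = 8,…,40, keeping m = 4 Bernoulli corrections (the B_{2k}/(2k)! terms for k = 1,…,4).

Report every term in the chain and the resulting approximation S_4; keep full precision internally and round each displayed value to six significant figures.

Integral: ∫_8^40 ln(x) dx = 98.9196.
Endpoint term: (f(8) + f(40))/2 = (2.07944 + 3.68888)/2 = 2.88416.
So far: 101.804.
Correction k=1: B_{2}/2! · (f^{(1)}(40) − f^{(1)}(8)) = 1/12 · (0.0250000 − 0.125000) = -0.00833333.
Partial sum through k=1: 101.795.
Correction k=2: B_{4}/4! · (f^{(3)}(40) − f^{(3)}(8)) = −1/720 · (3.12500e-05 − 0.00390625) = 5.38194e-06.
Partial sum through k=2: 101.795.
Correction k=3: B_{6}/6! · (f^{(5)}(40) − f^{(5)}(8)) = 1/30240 · (2.34375e-07 − 0.000732422) = -2.42125e-08.
Partial sum through k=3: 101.795.
Correction k=4: B_{8}/8! · (f^{(7)}(40) − f^{(7)}(8)) = −1/1209600 · (4.39453e-09 − 0.000343323) = 2.83828e-10.

S_4 ≈ 101.795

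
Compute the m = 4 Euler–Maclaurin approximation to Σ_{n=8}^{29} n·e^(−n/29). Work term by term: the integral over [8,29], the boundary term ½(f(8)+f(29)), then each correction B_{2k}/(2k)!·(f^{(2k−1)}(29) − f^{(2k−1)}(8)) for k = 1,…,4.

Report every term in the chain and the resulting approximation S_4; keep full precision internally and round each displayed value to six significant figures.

Integral: ∫_8^29 x·e^(−x/29) dx = 195.545.
Boundary: ½(f(8) + f(29)) = ½(6.07134 + 10.6685) = 8.36992.
Running total after boundary: 203.915.
Correction k=1: B_{2}/2! · (f^{(1)}(29) − f^{(1)}(8)) = 1/12 · (0.00000 − 0.549561) = -0.0457968.
Partial sum through k=1: 203.869.
Correction k=2: B_{4}/4! · (f^{(3)}(29) − f^{(3)}(8)) = −1/720 · (0.000874862 − 0.00245826) = 2.19916e-06.
Partial sum through k=2: 203.869.
Correction k=3: B_{6}/6! · (f^{(5)}(29) − f^{(5)}(8)) = 1/30240 · (2.08053e-06 − 5.06903e-06) = -9.88263e-11.
Partial sum through k=3: 203.869.
Correction k=4: B_{8}/8! · (f^{(7)}(29) − f^{(7)}(8)) = −1/1209600 · (3.71081e-09 − 8.57913e-09) = 4.02474e-15.

S_4 ≈ 203.869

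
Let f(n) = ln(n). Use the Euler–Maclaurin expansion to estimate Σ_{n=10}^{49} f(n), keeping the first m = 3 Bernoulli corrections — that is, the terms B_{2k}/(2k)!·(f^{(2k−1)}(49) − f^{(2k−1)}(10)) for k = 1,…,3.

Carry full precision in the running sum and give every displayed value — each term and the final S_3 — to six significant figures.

S_3 ≈ 131.764

Integral: ∫_10^49 ln(x) dx = 128.673.
½[f(10) + f(49)] = ½[2.30259 + 3.89182] = 3.09720.
Integral + boundary = 131.771.
Correction k=1: B_{2}/2! · (f^{(1)}(49) − f^{(1)}(10)) = 1/12 · (0.0204082 − 0.100000) = -0.00663265.
After k=1: 131.764.
Correction k=2: B_{4}/4! · (f^{(3)}(49) − f^{(3)}(10)) = −1/720 · (1.69997e-05 − 0.00200000) = 2.75417e-06.
After k=2: 131.764.
Correction k=3: B_{6}/6! · (f^{(5)}(49) − f^{(5)}(10)) = 1/30240 · (8.49632e-08 − 0.000240000) = -7.93370e-09.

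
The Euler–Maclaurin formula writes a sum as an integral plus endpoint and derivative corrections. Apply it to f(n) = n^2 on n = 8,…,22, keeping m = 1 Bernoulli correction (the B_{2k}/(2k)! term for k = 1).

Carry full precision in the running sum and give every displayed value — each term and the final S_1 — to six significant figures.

Integral: ∫_8^22 x^2 dx = 3378.67.
½[f(8) + f(22)] = ½[64.0000 + 484.000] = 274.000.
So far: 3652.67.
Correction k=1: B_{2}/2! · (f^{(1)}(22) − f^{(1)}(8)) = 1/12 · (44.0000 − 16.0000) = 2.33333.

S_1 ≈ 3655.00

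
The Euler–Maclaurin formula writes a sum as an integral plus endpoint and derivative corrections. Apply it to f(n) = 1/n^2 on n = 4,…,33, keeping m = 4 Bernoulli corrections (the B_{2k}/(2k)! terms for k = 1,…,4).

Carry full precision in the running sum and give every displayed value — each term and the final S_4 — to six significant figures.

S_4 ≈ 0.253974

∫_4^33 1/x^2 dx evaluates to 0.219697.
Endpoint term: (f(4) + f(33))/2 = (0.0625000 + 0.000918274)/2 = 0.0317091.
So far: 0.251406.
Correction k=1: B_{2}/2! · (f^{(1)}(33) − f^{(1)}(4)) = 1/12 · (-5.56529e-05 − (-0.0312500)) = 0.00259953.
After k=1: 0.254006.
Correction k=2: B_{4}/4! · (f^{(3)}(33) − f^{(3)}(4)) = −1/720 · (-6.13256e-07 − (-0.0234375)) = -3.25512e-05.
After k=2: 0.253973.
Correction k=3: B_{6}/6! · (f^{(5)}(33) − f^{(5)}(4)) = 1/30240 · (-1.68941e-08 − (-0.0439453)) = 1.45322e-06.
After k=3: 0.253975.
Correction k=4: B_{8}/8! · (f^{(7)}(33) − f^{(7)}(4)) = −1/1209600 · (-8.68750e-10 − (-0.153809)) = -1.27157e-07.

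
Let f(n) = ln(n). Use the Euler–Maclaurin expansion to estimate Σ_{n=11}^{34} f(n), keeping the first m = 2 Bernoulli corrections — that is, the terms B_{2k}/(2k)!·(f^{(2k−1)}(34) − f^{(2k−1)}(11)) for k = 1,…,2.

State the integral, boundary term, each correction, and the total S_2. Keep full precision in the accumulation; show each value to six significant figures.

The integral term ∫_11^34 ln(x) dx = 70.5194.
Boundary: ½(f(11) + f(34)) = ½(2.39790 + 3.52636) = 2.96213.
Integral + boundary = 73.4815.
Correction k=1: B_{2}/2! · (f^{(1)}(34) − f^{(1)}(11)) = 1/12 · (0.0294118 − 0.0909091) = -0.00512478.
Partial sum through k=1: 73.4764.
Correction k=2: B_{4}/4! · (f^{(3)}(34) − f^{(3)}(11)) = −1/720 · (5.08854e-05 − 0.00150263) = 2.01631e-06.

S_2 ≈ 73.4764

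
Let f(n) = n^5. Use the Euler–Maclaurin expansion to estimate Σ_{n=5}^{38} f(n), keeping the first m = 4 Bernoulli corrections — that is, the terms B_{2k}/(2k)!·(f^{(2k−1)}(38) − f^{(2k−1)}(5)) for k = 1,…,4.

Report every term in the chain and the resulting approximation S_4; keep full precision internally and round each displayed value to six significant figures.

S_4 ≈ 5.42308e+08

Integral: ∫_5^38 x^5 dx = 5.01820e+08.
Endpoint term: (f(5) + f(38))/2 = (3125.00 + 7.92352e+07)/2 = 3.96191e+07.
So far: 5.41439e+08.
Order-1 term: 1/12 · (1.04257e+07 − 3125.00) = 868546.
Partial sum through k=1: 5.42308e+08.
Order-2 term: −1/720 · (86640.0 − 1500.00) = -118.250.
Partial sum through k=2: 5.42308e+08.
Order-3 term: 1/30240 · (120.000 − 120.000) = 0.00000.
Partial sum through k=3: 5.42308e+08.
Order-4 term: −1/1209600 · (0.00000 − 0.00000) = 0.00000.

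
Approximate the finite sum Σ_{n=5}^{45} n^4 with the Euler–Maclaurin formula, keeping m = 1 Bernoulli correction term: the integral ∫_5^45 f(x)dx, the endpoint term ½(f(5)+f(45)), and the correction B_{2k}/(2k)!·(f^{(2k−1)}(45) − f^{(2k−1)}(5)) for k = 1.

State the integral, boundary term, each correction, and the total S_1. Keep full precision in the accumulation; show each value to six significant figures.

∫_5^45 x^4 dx evaluates to 3.69050e+07.
Endpoint term: (f(5) + f(45))/2 = (625.000 + 4.10062e+06)/2 = 2.05062e+06.
Running total after boundary: 3.89556e+07.
Order-1 term: 1/12 · (364500 − 500.000) = 30333.3.

S_1 ≈ 3.89860e+07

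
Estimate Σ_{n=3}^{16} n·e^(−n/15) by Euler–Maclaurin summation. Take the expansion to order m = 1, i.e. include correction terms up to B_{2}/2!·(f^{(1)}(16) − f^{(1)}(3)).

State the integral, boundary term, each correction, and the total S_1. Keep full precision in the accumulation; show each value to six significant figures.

The integral term ∫_3^16 x·e^(−x/15) dx = 61.0258.
½[f(3) + f(16)] = ½[2.45619 + 5.50646] = 3.98133.
Integral + boundary = 65.0071.
Order-1 term: 1/12 · (-0.0229436 − 0.654985) = -0.0564940.

S_1 ≈ 64.9506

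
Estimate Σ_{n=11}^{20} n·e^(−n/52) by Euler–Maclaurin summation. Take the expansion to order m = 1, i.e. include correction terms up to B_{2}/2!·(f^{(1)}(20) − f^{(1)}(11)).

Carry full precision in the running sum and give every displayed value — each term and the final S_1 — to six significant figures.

The integral term ∫_11^20 x·e^(−x/52) dx = 102.805.
½[f(11) + f(20)] = ½[8.90272 + 13.6142] = 11.2585.
So far: 114.063.
k=1: B_{2}/(2)! × [f^{(1)}(20) − f^{(1)}(11)] = 1/12 × (0.418900 − 0.638132) = -0.0182693.

S_1 ≈ 114.045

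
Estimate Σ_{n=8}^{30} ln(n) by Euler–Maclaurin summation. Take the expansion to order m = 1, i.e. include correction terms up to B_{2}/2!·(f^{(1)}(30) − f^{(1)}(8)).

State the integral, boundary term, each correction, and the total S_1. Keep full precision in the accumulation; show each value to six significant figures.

S_1 ≈ 66.1331

∫_8^30 ln(x) dx evaluates to 63.4004.
½[f(8) + f(30)] = ½[2.07944 + 3.40120] = 2.74032.
So far: 66.1407.
k=1: B_{2}/(2)! × [f^{(1)}(30) − f^{(1)}(8)] = 1/12 × (0.0333333 − 0.125000) = -0.00763889.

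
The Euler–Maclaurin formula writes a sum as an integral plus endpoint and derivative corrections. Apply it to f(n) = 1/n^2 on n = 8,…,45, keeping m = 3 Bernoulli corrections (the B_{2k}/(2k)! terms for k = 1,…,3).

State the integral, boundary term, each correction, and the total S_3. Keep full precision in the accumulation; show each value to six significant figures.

The integral term ∫_8^45 1/x^2 dx = 0.102778.
Boundary: ½(f(8) + f(45)) = ½(0.0156250 + 0.000493827) = 0.00805941.
Integral + boundary = 0.110837.
k=1: B_{2}/(2)! × [f^{(1)}(45) − f^{(1)}(8)] = 1/12 × (-2.19479e-05 − (-0.00390625)) = 0.000323692.
Partial sum through k=1: 0.111161.
k=2: B_{4}/(4)! × [f^{(3)}(45) − f^{(3)}(8)] = −1/720 × (-1.30061e-07 − (-0.000732422)) = -1.01707e-06.
Partial sum through k=2: 0.111160.
k=3: B_{6}/(6)! × [f^{(5)}(45) − f^{(5)}(8)] = 1/30240 × (-1.92684e-09 − (-0.000343323)) = 1.13532e-08.

S_3 ≈ 0.111160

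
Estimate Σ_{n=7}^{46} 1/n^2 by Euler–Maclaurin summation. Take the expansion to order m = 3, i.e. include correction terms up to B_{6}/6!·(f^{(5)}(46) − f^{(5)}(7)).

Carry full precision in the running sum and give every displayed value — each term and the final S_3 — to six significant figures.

S_3 ≈ 0.132041

The integral term ∫_7^46 1/x^2 dx = 0.121118.
½[f(7) + f(46)] = ½[0.0204082 + 0.000472590] = 0.0104404.
So far: 0.131558.
Order-1 term: 1/12 · (-2.05474e-05 − (-0.00583090)) = 0.000484196.
Partial sum through k=1: 0.132043.
Order-2 term: −1/720 · (-1.16526e-07 − (-0.00142798)) = -1.98314e-06.
Partial sum through k=2: 0.132041.
Order-3 term: 1/30240 · (-1.65207e-09 − (-0.000874271)) = 2.89110e-08.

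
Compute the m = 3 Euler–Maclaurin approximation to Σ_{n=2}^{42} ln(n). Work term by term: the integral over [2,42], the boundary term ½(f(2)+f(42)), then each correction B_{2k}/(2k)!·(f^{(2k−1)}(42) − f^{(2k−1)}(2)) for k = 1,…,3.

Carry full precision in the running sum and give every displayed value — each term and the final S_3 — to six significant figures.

S_3 ≈ 117.772

Integral: ∫_2^42 ln(x) dx = 115.596.
Boundary: ½(f(2) + f(42)) = ½(0.693147 + 3.73767) = 2.21541.
Integral + boundary = 117.811.
k=1: B_{2}/(2)! × [f^{(1)}(42) − f^{(1)}(2)] = 1/12 × (0.0238095 − 0.500000) = -0.0396825.
Running total after k=1: 117.772.
k=2: B_{4}/(4)! × [f^{(3)}(42) − f^{(3)}(2)] = −1/720 × (2.69949e-05 − 0.250000) = 0.000347185.
Running total after k=2: 117.772.
k=3: B_{6}/(6)! × [f^{(5)}(42) − f^{(5)}(2)] = 1/30240 × (1.83639e-07 − 0.750000) = -2.48016e-05.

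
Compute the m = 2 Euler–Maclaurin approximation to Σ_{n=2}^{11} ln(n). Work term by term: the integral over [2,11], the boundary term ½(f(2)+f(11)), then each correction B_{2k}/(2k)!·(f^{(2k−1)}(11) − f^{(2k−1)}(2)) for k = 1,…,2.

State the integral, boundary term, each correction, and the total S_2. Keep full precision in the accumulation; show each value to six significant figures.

S_2 ≈ 17.5023

∫_2^11 ln(x) dx evaluates to 15.9906.
Endpoint term: (f(2) + f(11))/2 = (0.693147 + 2.39790)/2 = 1.54552.
Integral + boundary = 17.5361.
Correction k=1: B_{2}/2! · (f^{(1)}(11) − f^{(1)}(2)) = 1/12 · (0.0909091 − 0.500000) = -0.0340909.
Running total after k=1: 17.5020.
Correction k=2: B_{4}/4! · (f^{(3)}(11) − f^{(3)}(2)) = −1/720 · (0.00150263 − 0.250000) = 0.000345135.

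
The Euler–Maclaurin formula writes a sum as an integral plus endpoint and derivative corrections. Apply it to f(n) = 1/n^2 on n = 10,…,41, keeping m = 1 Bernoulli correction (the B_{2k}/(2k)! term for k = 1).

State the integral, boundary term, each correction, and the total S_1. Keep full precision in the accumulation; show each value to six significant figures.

S_1 ≈ 0.0810714

Integral: ∫_10^41 1/x^2 dx = 0.0756098.
Endpoint term: (f(10) + f(41))/2 = (0.0100000 + 0.000594884)/2 = 0.00529744.
Running total after boundary: 0.0809072.
Order-1 term: 1/12 · (-2.90187e-05 − (-0.00200000)) = 0.000164248.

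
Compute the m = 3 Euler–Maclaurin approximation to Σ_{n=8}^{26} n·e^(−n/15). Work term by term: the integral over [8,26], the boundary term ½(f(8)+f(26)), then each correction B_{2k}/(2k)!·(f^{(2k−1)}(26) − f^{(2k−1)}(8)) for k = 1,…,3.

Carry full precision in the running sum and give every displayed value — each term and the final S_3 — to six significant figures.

S_3 ≈ 98.3359

Integral: ∫_8^26 x·e^(−x/15) dx = 93.7259.
Endpoint term: (f(8) + f(26))/2 = (4.69317 + 4.59406)/2 = 4.64361.
Running total after boundary: 98.3695.
Correction k=1: B_{2}/2! · (f^{(1)}(26) − f^{(1)}(8)) = 1/12 · (-0.129576 − 0.273768) = -0.0336120.
Running total after k=1: 98.3359.
Correction k=2: B_{4}/4! · (f^{(3)}(26) − f^{(3)}(8)) = −1/720 · (0.000994724 − 0.00643138) = 7.55091e-06.
Running total after k=2: 98.3359.
Correction k=3: B_{6}/6! · (f^{(5)}(26) − f^{(5)}(8)) = 1/30240 · (1.14015e-05 − 5.17601e-05) = -1.33461e-09.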